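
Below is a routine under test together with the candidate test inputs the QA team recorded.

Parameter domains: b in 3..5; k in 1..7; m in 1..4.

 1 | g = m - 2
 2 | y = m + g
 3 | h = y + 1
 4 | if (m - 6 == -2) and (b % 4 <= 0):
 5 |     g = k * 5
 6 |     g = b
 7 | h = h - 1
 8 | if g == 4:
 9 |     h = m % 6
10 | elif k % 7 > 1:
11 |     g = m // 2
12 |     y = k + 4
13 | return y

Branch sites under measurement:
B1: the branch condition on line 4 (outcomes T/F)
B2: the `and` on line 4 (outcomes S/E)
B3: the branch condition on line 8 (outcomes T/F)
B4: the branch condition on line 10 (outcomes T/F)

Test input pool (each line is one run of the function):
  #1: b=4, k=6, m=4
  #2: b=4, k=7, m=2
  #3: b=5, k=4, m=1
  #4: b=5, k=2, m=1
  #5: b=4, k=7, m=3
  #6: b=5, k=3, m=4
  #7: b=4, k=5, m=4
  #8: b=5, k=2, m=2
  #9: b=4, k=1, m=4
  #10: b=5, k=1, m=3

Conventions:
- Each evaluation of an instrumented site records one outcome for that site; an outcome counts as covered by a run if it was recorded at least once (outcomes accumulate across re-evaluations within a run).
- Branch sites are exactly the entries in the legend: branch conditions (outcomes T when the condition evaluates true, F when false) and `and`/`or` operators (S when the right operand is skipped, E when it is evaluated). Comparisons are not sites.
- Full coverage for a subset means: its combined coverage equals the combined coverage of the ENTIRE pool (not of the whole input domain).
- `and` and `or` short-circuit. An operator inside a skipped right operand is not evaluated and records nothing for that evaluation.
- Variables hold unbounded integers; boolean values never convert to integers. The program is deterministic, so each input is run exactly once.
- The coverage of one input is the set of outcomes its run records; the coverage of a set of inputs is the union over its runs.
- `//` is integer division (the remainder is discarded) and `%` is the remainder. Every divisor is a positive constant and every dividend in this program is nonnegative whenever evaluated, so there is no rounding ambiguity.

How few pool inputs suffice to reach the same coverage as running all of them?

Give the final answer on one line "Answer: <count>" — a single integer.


test 1 (b=4, k=6, m=4) fires B2->E, B1->T, B3->T; hits B1=T, B2=E, B3=T
test 2 (b=4, k=7, m=2) fires B2->S, B1->F, B3->F, B4->F; hits B1=F, B2=S, B3=F, B4=F
test 3 (b=5, k=4, m=1) fires B2->S, B1->F, B3->F, B4->T; hits B1=F, B2=S, B3=F, B4=T
test 4 (b=5, k=2, m=1) fires B2->S, B1->F, B3->F, B4->T; hits B1=F, B2=S, B3=F, B4=T
test 5 (b=4, k=7, m=3) fires B2->S, B1->F, B3->F, B4->F; hits B1=F, B2=S, B3=F, B4=F
test 6 (b=5, k=3, m=4) fires B2->E, B1->F, B3->F, B4->T; hits B1=F, B2=E, B3=F, B4=T
test 7 (b=4, k=5, m=4) fires B2->E, B1->T, B3->T; hits B1=T, B2=E, B3=T
test 8 (b=5, k=2, m=2) fires B2->S, B1->F, B3->F, B4->T; hits B1=F, B2=S, B3=F, B4=T
test 9 (b=4, k=1, m=4) fires B2->E, B1->T, B3->T; hits B1=T, B2=E, B3=T
test 10 (b=5, k=1, m=3) fires B2->S, B1->F, B3->F, B4->F; hits B1=F, B2=S, B3=F, B4=F
together the pool reaches 8 outcomes: B1=T, B1=F, B2=S, B2=E, B3=T, B3=F, B4=T, B4=F
checked all size-1 subsets: none covers 8 outcomes (max 4/8)
checked all size-2 subsets: none covers 8 outcomes (max 7/8)
inputs {1, 2, 3} (size 3) cover everything; no size-3 subset with a lexicographically smaller index list covers all 8
Answer: 3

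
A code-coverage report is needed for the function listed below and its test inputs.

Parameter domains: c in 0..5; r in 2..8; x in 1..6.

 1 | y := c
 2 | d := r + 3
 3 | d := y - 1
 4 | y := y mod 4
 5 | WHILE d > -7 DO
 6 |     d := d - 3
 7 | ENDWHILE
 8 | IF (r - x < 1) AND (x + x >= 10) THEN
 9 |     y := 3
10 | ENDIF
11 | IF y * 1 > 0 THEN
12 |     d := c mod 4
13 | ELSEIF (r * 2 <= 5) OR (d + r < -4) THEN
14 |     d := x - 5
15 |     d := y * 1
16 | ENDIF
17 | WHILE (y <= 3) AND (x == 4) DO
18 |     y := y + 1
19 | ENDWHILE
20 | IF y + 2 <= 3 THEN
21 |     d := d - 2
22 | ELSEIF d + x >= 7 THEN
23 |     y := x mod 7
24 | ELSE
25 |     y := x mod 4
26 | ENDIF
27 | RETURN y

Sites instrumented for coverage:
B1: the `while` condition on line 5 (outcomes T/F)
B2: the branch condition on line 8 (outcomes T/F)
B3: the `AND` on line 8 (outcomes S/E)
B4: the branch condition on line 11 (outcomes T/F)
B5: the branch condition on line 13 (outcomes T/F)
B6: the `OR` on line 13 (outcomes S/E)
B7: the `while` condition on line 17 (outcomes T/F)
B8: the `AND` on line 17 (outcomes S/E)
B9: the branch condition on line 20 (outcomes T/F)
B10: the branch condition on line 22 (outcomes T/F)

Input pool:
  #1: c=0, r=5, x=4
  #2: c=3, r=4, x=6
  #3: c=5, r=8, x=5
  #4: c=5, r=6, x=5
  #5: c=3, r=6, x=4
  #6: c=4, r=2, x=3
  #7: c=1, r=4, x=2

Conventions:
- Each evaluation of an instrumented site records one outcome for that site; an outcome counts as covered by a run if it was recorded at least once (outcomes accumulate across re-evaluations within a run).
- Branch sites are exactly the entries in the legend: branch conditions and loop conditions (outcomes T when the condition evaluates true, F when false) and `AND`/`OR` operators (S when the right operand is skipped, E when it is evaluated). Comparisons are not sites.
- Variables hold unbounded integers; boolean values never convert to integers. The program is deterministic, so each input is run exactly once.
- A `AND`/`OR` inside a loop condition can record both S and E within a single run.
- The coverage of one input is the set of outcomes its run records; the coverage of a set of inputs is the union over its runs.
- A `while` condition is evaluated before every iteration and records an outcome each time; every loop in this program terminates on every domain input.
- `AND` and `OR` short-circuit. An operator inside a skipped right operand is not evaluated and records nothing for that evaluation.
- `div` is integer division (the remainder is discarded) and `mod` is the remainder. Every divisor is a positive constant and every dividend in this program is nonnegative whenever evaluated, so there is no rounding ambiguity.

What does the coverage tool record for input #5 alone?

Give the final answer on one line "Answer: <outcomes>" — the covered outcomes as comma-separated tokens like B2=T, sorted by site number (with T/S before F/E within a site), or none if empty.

Tracing the run of input #5 (c=3, r=6, x=4):
  B1->T, B1->T, B1->T, B1->F, B3->S, B2->F, B4->T, B8->E, B7->T, B8->S
  B7->F, B9->F, B10->T
collecting distinct outcomes: B1=T, B1=F, B2=F, B3=S, B4=T, B7=T, B7=F, B8=S, B8=E, B9=F, B10=T

Answer: B1=T, B1=F, B2=F, B3=S, B4=T, B7=T, B7=F, B8=S, B8=E, B9=F, B10=T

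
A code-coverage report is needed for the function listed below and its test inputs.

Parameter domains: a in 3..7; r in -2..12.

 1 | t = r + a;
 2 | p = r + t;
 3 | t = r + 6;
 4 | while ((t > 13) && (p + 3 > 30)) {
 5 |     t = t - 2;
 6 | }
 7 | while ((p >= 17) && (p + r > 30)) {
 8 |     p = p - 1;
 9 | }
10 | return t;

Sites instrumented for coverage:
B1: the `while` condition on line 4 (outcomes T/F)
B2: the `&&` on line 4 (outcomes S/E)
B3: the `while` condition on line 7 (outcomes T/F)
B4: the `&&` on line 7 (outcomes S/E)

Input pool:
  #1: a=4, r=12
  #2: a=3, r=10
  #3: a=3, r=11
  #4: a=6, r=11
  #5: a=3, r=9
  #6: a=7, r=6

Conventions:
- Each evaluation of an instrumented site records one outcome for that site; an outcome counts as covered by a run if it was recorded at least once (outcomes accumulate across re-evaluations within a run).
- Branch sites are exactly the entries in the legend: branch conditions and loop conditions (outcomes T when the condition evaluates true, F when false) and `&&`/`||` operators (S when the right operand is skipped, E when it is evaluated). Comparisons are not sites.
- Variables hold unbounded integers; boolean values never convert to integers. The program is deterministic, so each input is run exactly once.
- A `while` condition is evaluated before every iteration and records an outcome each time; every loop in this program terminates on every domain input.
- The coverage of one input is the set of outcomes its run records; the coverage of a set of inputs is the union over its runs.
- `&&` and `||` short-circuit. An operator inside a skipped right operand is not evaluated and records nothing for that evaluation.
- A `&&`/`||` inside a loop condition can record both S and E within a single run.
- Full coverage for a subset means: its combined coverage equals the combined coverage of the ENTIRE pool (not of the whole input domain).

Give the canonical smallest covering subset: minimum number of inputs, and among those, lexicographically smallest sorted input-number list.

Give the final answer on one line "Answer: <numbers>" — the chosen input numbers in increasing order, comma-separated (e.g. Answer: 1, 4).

input #1 (a=4, r=12): covers B1=T, B1=F, B2=S, B2=E, B3=T, B3=F, B4=E
input #2 (a=3, r=10): covers B1=F, B2=E, B3=T, B3=F, B4=E
input #3 (a=3, r=11): covers B1=F, B2=E, B3=T, B3=F, B4=E
input #4 (a=6, r=11): covers B1=T, B1=F, B2=S, B2=E, B3=T, B3=F, B4=E
input #5 (a=3, r=9): covers B1=F, B2=E, B3=F, B4=E
input #6 (a=7, r=6): covers B1=F, B2=S, B3=F, B4=E
union over all inputs: B1=T, B1=F, B2=S, B2=E, B3=T, B3=F, B4=E (7 outcomes)
inputs {1} (size 1) cover everything; no size-1 subset with a lexicographically smaller index list covers all 7

Answer: 1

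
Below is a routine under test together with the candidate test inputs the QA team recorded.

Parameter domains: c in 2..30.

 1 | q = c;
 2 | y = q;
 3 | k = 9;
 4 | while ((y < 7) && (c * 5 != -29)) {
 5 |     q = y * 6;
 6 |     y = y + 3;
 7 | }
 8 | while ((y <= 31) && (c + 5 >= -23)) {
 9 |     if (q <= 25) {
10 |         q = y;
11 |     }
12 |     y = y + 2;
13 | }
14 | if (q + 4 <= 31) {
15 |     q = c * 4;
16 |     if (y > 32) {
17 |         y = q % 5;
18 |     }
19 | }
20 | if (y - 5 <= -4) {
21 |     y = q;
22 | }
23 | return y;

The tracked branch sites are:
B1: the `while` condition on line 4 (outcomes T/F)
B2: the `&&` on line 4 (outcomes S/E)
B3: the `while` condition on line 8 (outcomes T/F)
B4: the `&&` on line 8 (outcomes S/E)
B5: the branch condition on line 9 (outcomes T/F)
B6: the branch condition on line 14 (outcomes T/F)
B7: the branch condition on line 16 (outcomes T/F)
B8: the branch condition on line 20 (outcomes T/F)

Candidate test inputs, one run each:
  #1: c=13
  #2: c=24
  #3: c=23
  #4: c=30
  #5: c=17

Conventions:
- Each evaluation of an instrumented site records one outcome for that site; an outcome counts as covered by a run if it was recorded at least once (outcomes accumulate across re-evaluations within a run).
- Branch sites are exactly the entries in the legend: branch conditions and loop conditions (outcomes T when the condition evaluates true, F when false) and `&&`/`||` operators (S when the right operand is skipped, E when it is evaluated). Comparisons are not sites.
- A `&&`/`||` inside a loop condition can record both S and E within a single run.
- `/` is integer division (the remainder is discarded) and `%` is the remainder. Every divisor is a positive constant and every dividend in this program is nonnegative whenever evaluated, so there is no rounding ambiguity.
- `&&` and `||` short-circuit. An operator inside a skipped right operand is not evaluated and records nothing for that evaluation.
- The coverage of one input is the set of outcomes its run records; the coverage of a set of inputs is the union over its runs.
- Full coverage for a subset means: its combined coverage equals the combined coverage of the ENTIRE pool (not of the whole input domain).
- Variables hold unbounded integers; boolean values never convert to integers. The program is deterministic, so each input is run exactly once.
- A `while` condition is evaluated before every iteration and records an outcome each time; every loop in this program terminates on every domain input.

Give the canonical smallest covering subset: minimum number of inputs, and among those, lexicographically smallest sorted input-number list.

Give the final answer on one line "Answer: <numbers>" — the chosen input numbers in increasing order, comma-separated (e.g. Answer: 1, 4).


test 1 (c=13) fires B2->S, B1->F, B4->E, B3->T, B5->T, B4->E, B3->T, B5->T, B4->E, B3->T, B5->T, B4->E, B3->T, B5->T, ...; hits B1=F, B2=S, B3=T, B3=F, B4=S, B4=E, B5=T, B5=F, B6=T, B7=T, B8=F
test 2 (c=24) fires B2->S, B1->F, B4->E, B3->T, B5->T, B4->E, B3->T, B5->T, B4->E, B3->T, B5->F, B4->E, B3->T, B5->F, ...; hits B1=F, B2=S, B3=T, B3=F, B4=S, B4=E, B5=T, B5=F, B6=T, B7=F, B8=F
test 3 (c=23) fires B2->S, B1->F, B4->E, B3->T, B5->T, B4->E, B3->T, B5->T, B4->E, B3->T, B5->T, B4->E, B3->T, B5->F, ...; hits B1=F, B2=S, B3=T, B3=F, B4=S, B4=E, B5=T, B5=F, B6=T, B7=T, B8=F
test 4 (c=30) fires B2->S, B1->F, B4->E, B3->T, B5->F, B4->S, B3->F, B6->F, B8->F; hits B1=F, B2=S, B3=T, B3=F, B4=S, B4=E, B5=F, B6=F, B8=F
test 5 (c=17) fires B2->S, B1->F, B4->E, B3->T, B5->T, B4->E, B3->T, B5->T, B4->E, B3->T, B5->T, B4->E, B3->T, B5->T, ...; hits B1=F, B2=S, B3=T, B3=F, B4=S, B4=E, B5=T, B5=F, B6=T, B7=T, B8=F
together the pool reaches 13 outcomes: B1=F, B2=S, B3=T, B3=F, B4=S, B4=E, B5=T, B5=F, B6=T, B6=F, B7=T, B7=F, B8=F
no size-1 subset reaches all 13 outcomes (best union: 11/13)
no size-2 subset reaches all 13 outcomes (best union: 12/13)
inputs {1, 2, 4} (size 3) cover everything; no size-3 subset with a lexicographically smaller index list covers all 13
Answer: 1, 2, 4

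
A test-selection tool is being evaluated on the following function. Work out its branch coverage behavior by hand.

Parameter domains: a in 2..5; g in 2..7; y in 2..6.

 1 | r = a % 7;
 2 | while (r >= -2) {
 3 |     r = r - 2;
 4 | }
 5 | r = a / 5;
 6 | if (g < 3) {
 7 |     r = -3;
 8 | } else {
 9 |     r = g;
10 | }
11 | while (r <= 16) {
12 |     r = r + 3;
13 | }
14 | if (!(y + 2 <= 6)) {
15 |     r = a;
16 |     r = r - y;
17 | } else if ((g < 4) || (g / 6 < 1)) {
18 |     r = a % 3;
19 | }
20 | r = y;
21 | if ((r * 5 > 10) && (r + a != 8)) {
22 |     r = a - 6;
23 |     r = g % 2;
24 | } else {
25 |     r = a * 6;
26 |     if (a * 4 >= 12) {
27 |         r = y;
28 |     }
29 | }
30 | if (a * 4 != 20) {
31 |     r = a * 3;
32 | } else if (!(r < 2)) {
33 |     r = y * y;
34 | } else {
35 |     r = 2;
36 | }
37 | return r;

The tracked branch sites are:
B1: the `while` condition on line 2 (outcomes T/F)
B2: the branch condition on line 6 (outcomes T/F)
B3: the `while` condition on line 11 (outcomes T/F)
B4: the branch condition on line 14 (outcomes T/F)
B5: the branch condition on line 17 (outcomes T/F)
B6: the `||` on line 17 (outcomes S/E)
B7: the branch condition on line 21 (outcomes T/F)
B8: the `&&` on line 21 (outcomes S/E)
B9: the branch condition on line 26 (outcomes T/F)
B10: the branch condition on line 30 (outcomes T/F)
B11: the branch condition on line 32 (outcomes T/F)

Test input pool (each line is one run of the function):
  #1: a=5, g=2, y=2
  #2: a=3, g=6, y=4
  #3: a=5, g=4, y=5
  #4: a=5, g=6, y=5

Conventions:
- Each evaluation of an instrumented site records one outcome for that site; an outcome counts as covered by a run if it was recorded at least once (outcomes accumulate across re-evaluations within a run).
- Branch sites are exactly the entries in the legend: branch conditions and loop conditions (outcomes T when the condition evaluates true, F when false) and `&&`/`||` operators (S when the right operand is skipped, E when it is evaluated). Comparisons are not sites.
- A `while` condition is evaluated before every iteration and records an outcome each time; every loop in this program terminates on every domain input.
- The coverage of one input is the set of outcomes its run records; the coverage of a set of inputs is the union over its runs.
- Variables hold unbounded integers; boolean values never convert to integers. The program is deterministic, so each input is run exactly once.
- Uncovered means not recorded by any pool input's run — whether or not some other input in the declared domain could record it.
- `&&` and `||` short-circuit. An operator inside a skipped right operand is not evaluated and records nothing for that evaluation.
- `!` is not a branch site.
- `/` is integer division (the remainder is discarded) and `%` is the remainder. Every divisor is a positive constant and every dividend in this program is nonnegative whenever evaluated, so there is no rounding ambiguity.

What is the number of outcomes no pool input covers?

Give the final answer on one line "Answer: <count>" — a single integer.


run #1 (a=5, g=2, y=2) runs B1->T, B1->T, B1->T, B1->T, B1->F, B2->T, B3->T, B3->T, B3->T, B3->T, B3->T, B3->T, B3->T, B3->F, ...; records B1=T, B1=F, B2=T, B3=T, B3=F, B4=F, B5=T, B6=S, B7=F, B8=S, B9=T, B10=F, B11=T
run #2 (a=3, g=6, y=4) runs B1->T, B1->T, B1->T, B1->F, B2->F, B3->T, B3->T, B3->T, B3->T, B3->F, B4->F, B6->E, B5->F, B8->E, ...; records B1=T, B1=F, B2=F, B3=T, B3=F, B4=F, B5=F, B6=E, B7=T, B8=E, B10=T
run #3 (a=5, g=4, y=5) runs B1->T, B1->T, B1->T, B1->T, B1->F, B2->F, B3->T, B3->T, B3->T, B3->T, B3->T, B3->F, B4->T, B8->E, ...; records B1=T, B1=F, B2=F, B3=T, B3=F, B4=T, B7=T, B8=E, B10=F, B11=F
run #4 (a=5, g=6, y=5) runs B1->T, B1->T, B1->T, B1->T, B1->F, B2->F, B3->T, B3->T, B3->T, B3->T, B3->F, B4->T, B8->E, B7->T, ...; records B1=T, B1=F, B2=F, B3=T, B3=F, B4=T, B7=T, B8=E, B10=F, B11=F
union over the pool: B1=T, B1=F, B2=T, B2=F, B3=T, B3=F, B4=T, B4=F, B5=T, B5=F, B6=S, B6=E, B7=T, B7=F, B8=S, B8=E, B9=T, B10=T, B10=F, B11=T, B11=F
uncovered (1 of 22): B9=F
Answer: 1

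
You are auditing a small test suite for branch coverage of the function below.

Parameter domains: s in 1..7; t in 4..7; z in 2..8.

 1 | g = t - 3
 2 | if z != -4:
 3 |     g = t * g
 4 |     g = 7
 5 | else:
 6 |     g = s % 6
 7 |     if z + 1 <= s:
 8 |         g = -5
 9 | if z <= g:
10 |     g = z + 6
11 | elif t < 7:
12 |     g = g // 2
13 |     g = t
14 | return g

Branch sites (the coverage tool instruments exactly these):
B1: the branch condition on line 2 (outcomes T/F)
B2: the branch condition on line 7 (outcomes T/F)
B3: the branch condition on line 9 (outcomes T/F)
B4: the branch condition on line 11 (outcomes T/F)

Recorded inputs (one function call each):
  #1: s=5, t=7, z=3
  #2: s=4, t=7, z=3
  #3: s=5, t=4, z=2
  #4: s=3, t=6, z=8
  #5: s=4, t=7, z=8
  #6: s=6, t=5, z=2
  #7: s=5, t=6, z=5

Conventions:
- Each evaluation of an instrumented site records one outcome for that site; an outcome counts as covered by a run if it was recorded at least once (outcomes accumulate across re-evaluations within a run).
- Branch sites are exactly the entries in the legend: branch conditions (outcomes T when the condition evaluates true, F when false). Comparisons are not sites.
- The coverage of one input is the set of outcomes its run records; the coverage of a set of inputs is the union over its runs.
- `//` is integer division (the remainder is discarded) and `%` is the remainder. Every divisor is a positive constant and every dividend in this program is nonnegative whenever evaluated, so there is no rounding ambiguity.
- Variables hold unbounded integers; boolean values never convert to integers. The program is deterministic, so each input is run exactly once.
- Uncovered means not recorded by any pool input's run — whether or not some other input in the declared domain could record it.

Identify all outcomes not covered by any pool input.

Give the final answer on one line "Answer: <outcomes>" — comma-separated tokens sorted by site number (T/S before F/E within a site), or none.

input #1, s=5, t=7, z=3: outcomes B1=T, B3=T
input #2, s=4, t=7, z=3: outcomes B1=T, B3=T
input #3, s=5, t=4, z=2: outcomes B1=T, B3=T
input #4, s=3, t=6, z=8: outcomes B1=T, B3=F, B4=T
input #5, s=4, t=7, z=8: outcomes B1=T, B3=F, B4=F
input #6, s=6, t=5, z=2: outcomes B1=T, B3=T
input #7, s=5, t=6, z=5: outcomes B1=T, B3=T
union over the pool: B1=T, B3=T, B3=F, B4=T, B4=F
uncovered (3 of 8): B1=F, B2=T, B2=F

Answer: B1=F, B2=T, B2=F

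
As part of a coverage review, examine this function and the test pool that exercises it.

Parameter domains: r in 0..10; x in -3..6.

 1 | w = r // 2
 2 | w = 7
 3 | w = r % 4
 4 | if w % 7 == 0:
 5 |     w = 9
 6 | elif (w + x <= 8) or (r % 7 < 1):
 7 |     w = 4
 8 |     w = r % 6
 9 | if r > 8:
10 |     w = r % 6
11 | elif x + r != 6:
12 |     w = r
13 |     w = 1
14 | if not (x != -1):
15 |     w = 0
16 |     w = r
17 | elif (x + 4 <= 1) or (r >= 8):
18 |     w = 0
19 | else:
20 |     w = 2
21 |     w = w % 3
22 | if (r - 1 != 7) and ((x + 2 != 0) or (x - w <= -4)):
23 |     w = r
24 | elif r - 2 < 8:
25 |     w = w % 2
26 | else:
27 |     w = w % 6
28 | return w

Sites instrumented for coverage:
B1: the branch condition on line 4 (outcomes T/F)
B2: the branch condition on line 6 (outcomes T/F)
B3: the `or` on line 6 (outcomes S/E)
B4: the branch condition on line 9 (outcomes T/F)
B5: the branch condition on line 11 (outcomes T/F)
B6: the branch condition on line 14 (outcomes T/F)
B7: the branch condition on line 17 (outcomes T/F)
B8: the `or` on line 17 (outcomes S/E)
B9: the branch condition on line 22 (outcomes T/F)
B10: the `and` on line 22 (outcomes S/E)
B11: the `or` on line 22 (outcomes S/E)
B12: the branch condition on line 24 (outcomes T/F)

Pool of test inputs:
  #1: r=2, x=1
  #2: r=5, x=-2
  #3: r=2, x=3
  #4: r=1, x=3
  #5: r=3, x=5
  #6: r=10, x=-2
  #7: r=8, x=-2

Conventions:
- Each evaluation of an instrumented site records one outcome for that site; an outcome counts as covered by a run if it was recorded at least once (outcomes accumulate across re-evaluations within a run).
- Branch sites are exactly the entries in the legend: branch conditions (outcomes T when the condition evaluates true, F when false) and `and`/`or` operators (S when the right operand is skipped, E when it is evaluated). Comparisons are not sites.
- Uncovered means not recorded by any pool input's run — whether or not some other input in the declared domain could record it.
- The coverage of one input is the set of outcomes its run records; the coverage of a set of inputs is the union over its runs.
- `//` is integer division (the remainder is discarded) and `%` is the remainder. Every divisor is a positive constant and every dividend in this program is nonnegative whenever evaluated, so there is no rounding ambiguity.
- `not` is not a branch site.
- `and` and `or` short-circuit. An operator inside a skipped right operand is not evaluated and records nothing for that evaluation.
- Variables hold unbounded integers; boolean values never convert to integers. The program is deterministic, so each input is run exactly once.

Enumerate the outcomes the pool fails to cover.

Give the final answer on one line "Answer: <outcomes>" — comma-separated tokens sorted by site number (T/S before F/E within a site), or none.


#1 (r=2, x=1) -> B1->F, B3->S, B2->T, B4->F, B5->T, B6->F, B8->E, B7->F, B10->E, B11->S, B9->T; covered: B1=F, B2=T, B3=S, B4=F, B5=T, B6=F, B7=F, B8=E, B9=T, B10=E, B11=S
#2 (r=5, x=-2) -> B1->F, B3->S, B2->T, B4->F, B5->T, B6->F, B8->E, B7->F, B10->E, B11->E, B9->T; covered: B1=F, B2=T, B3=S, B4=F, B5=T, B6=F, B7=F, B8=E, B9=T, B10=E, B11=E
#3 (r=2, x=3) -> B1->F, B3->S, B2->T, B4->F, B5->T, B6->F, B8->E, B7->F, B10->E, B11->S, B9->T; covered: B1=F, B2=T, B3=S, B4=F, B5=T, B6=F, B7=F, B8=E, B9=T, B10=E, B11=S
#4 (r=1, x=3) -> B1->F, B3->S, B2->T, B4->F, B5->T, B6->F, B8->E, B7->F, B10->E, B11->S, B9->T; covered: B1=F, B2=T, B3=S, B4=F, B5=T, B6=F, B7=F, B8=E, B9=T, B10=E, B11=S
#5 (r=3, x=5) -> B1->F, B3->S, B2->T, B4->F, B5->T, B6->F, B8->E, B7->F, B10->E, B11->S, B9->T; covered: B1=F, B2=T, B3=S, B4=F, B5=T, B6=F, B7=F, B8=E, B9=T, B10=E, B11=S
#6 (r=10, x=-2) -> B1->F, B3->S, B2->T, B4->T, B6->F, B8->E, B7->T, B10->E, B11->E, B9->F, B12->F; covered: B1=F, B2=T, B3=S, B4=T, B6=F, B7=T, B8=E, B9=F, B10=E, B11=E, B12=F
#7 (r=8, x=-2) -> B1->T, B4->F, B5->F, B6->F, B8->E, B7->T, B10->S, B9->F, B12->T; covered: B1=T, B4=F, B5=F, B6=F, B7=T, B8=E, B9=F, B10=S, B12=T
union over the pool: B1=T, B1=F, B2=T, B3=S, B4=T, B4=F, B5=T, B5=F, B6=F, B7=T, B7=F, B8=E, B9=T, B9=F, B10=S, B10=E, B11=S, B11=E, B12=T, B12=F
uncovered (4 of 24): B2=F, B3=E, B6=T, B8=S
Answer: B2=F, B3=E, B6=T, B8=S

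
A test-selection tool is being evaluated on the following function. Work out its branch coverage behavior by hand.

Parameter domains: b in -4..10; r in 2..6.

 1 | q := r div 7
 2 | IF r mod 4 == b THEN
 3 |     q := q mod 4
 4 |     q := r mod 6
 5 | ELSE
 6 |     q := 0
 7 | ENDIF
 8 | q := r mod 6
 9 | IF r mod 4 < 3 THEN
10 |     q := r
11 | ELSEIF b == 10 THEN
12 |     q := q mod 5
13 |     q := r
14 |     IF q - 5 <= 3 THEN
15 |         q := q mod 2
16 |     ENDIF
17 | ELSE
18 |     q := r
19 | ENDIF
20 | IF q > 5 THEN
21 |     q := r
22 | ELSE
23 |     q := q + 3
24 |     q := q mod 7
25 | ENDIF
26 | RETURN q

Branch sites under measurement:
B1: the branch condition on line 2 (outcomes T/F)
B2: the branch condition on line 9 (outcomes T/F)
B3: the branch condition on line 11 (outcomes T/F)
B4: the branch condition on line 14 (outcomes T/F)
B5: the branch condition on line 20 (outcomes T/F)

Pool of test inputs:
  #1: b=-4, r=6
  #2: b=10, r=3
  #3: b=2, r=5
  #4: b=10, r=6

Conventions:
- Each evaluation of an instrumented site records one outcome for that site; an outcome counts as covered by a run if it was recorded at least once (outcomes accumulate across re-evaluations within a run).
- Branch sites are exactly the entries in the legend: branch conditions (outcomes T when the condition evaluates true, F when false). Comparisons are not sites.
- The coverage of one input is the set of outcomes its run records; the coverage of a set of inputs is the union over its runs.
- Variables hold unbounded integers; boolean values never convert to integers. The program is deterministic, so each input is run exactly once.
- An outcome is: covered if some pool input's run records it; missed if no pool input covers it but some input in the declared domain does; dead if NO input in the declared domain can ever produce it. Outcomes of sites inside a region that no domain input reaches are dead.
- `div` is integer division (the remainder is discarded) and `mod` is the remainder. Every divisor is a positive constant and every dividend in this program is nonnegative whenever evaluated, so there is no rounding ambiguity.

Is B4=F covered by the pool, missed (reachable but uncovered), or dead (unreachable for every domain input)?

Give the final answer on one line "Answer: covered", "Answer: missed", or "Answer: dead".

no pool input records B4=F
checking all 75 inputs in the declared domain: B4=F is never recorded -> dead

Answer: dead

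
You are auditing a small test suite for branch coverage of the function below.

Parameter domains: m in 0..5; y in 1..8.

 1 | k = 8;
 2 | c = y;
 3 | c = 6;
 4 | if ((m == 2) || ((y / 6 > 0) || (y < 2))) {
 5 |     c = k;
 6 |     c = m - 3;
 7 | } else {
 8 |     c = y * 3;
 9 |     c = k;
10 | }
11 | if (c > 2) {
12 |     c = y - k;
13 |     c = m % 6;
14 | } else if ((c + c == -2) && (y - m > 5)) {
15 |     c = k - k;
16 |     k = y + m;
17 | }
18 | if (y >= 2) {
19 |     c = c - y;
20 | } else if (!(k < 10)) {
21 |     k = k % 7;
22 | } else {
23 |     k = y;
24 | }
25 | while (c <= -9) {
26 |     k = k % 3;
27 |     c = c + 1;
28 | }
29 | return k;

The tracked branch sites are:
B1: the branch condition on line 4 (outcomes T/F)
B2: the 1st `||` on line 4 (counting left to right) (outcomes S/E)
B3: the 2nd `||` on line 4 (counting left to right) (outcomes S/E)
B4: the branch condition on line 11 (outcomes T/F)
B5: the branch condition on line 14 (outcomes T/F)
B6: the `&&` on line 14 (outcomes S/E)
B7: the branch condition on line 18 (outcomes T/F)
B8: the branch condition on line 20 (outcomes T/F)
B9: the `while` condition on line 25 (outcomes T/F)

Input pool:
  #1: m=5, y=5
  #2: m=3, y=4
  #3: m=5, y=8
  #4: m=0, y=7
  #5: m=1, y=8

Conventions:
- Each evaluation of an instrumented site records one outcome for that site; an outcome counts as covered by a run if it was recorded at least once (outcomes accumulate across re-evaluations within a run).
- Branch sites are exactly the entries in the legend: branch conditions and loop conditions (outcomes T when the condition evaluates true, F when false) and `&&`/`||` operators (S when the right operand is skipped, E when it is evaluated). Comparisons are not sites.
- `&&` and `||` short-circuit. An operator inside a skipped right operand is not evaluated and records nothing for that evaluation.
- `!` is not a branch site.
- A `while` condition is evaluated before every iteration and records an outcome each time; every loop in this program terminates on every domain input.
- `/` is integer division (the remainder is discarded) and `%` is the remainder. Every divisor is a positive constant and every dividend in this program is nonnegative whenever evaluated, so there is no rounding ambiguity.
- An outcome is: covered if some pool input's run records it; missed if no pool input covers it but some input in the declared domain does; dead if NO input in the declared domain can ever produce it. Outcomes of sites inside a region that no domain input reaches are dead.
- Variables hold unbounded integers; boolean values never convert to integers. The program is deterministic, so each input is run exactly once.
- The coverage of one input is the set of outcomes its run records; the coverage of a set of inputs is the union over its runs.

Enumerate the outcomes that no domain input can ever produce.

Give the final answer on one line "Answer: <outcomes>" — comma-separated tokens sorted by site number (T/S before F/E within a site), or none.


checking every outcome against all 48 domain inputs:
  B8=T: zero occurrences over every domain input -> dead
  reachable outcomes have witnesses, e.g. B1=T (e.g. m=0, y=1), B1=F (e.g. m=0, y=2), B2=S (e.g. m=2, y=1), B2=E (e.g. m=0, y=1)
Answer: B8=T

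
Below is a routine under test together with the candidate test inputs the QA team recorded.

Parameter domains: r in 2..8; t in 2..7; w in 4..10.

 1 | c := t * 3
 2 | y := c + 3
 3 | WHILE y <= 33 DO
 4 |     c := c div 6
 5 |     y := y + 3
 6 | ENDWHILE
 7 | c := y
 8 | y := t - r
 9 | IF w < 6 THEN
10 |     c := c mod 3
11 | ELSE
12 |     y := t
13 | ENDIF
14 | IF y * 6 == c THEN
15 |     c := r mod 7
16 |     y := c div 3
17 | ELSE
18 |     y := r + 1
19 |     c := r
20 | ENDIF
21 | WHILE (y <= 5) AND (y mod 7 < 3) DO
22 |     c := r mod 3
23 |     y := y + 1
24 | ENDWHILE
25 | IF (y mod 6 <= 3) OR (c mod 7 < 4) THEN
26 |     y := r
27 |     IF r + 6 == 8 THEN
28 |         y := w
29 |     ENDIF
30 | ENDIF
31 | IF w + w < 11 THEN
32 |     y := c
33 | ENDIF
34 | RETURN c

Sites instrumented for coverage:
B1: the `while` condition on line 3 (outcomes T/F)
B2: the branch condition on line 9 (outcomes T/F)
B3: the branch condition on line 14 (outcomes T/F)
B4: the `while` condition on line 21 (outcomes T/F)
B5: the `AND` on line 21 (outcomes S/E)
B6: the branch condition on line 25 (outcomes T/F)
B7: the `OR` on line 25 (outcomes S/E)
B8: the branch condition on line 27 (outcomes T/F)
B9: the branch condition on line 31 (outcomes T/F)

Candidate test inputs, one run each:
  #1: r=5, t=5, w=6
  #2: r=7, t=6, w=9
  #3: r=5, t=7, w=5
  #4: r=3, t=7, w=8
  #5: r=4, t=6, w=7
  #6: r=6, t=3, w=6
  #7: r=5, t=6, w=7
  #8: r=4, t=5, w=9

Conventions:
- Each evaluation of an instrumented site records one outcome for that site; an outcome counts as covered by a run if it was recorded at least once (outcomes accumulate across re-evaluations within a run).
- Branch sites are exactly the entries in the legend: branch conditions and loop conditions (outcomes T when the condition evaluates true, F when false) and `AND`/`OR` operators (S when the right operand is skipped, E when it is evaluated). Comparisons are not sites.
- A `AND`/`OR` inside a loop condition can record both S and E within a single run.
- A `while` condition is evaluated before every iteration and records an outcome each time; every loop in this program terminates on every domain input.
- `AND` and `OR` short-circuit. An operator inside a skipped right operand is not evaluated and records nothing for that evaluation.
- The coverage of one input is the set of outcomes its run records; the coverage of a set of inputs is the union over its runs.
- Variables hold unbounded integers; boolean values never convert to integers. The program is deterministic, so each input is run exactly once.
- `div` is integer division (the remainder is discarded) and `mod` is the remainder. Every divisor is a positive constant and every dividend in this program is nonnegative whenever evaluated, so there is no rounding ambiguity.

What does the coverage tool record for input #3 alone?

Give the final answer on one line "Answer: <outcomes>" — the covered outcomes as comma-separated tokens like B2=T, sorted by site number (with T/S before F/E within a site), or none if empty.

Running input #3 (r=5, t=7, w=5), event by event:
  B1->T, B1->T, B1->T, B1->T, B1->F, B2->T, B3->F, B5->S, B4->F, B7->S
  B6->T, B8->F, B9->T
deduplicating events, the covered set is: B1=T, B1=F, B2=T, B3=F, B4=F, B5=S, B6=T, B7=S, B8=F, B9=T

Answer: B1=T, B1=F, B2=T, B3=F, B4=F, B5=S, B6=T, B7=S, B8=F, B9=T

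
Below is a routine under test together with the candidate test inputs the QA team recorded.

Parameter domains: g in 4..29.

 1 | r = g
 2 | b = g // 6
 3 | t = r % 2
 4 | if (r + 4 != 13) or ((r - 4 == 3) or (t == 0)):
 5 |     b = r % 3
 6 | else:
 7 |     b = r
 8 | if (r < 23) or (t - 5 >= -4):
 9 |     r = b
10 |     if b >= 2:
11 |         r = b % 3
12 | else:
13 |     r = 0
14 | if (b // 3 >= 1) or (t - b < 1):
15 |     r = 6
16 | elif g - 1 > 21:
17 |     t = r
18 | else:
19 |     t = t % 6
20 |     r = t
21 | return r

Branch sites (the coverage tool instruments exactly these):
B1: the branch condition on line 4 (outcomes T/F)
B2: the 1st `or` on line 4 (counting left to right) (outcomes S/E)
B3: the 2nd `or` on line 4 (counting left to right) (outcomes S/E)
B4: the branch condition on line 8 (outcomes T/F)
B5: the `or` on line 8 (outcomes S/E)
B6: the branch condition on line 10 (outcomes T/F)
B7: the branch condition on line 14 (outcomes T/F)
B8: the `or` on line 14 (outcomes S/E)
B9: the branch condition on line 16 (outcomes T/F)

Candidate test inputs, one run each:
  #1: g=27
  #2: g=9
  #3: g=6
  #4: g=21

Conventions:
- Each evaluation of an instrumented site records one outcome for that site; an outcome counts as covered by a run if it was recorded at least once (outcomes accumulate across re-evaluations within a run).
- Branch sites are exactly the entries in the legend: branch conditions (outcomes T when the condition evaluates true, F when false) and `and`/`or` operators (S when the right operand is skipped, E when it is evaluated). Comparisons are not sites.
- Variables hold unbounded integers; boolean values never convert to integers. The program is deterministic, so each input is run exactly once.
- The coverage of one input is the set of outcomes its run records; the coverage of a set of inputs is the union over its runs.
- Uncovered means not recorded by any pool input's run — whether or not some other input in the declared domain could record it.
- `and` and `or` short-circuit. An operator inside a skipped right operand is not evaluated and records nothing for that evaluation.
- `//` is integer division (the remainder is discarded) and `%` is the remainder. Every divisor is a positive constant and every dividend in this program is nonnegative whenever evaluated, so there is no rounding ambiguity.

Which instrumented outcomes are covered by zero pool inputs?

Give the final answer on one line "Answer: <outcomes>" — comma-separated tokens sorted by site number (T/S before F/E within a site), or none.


#1 (g=27) -> covered: B1=T, B2=S, B4=T, B5=E, B6=F, B7=F, B8=E, B9=T
#2 (g=9) -> covered: B1=F, B2=E, B3=E, B4=T, B5=S, B6=T, B7=T, B8=S
#3 (g=6) -> covered: B1=T, B2=S, B4=T, B5=S, B6=F, B7=T, B8=E
#4 (g=21) -> covered: B1=T, B2=S, B4=T, B5=S, B6=F, B7=F, B8=E, B9=F
union over the pool: B1=T, B1=F, B2=S, B2=E, B3=E, B4=T, B5=S, B5=E, B6=T, B6=F, B7=T, B7=F, B8=S, B8=E, B9=T, B9=F
uncovered (2 of 18): B3=S, B4=F
Answer: B3=S, B4=F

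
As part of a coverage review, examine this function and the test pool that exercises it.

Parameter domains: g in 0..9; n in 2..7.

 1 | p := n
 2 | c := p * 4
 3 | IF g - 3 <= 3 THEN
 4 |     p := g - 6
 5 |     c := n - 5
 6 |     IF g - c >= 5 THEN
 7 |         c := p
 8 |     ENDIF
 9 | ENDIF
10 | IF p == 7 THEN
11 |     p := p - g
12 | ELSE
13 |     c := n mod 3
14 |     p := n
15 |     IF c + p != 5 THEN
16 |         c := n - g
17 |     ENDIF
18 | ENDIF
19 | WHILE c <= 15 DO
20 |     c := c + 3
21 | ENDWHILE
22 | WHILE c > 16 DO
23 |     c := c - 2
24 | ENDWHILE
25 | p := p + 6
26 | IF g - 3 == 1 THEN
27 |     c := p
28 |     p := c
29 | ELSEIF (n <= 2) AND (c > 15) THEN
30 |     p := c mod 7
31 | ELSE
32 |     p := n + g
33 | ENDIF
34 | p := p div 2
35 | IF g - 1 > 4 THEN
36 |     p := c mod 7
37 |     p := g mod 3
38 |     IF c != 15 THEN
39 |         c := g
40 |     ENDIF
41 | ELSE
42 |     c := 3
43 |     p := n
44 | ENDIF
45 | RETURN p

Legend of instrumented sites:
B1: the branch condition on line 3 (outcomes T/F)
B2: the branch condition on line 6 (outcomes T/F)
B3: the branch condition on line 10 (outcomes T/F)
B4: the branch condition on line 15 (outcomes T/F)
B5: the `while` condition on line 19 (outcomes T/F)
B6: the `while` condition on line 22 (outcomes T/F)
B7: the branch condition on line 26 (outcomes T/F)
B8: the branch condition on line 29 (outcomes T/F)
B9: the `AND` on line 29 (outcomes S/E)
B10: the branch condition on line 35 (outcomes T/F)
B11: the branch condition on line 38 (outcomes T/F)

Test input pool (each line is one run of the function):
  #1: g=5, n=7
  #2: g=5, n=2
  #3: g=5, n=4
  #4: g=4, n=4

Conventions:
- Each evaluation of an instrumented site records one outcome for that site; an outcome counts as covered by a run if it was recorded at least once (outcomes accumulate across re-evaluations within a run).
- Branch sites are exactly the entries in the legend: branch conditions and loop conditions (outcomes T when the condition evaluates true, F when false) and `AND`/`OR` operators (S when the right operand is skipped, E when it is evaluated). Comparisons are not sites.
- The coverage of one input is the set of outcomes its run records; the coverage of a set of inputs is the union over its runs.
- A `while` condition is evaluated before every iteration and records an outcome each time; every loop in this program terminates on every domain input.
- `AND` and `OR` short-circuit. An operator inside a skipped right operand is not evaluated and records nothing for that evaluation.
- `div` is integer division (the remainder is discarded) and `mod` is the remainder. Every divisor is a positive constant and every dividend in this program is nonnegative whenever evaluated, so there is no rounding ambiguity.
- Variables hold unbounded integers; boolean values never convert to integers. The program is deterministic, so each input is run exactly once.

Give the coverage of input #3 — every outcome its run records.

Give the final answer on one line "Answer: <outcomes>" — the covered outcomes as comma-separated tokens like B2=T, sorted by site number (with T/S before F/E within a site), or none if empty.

Running input #3 (g=5, n=4), event by event:
  B1->T, B2->T, B3->F, B4->F, B5->T, B5->T, B5->T, B5->T, B5->T, B5->F
  B6->F, B7->F, B9->S, B8->F, B10->F
collecting distinct outcomes: B1=T, B2=T, B3=F, B4=F, B5=T, B5=F, B6=F, B7=F, B8=F, B9=S, B10=F

Answer: B1=T, B2=T, B3=F, B4=F, B5=T, B5=F, B6=F, B7=F, B8=F, B9=S, B10=F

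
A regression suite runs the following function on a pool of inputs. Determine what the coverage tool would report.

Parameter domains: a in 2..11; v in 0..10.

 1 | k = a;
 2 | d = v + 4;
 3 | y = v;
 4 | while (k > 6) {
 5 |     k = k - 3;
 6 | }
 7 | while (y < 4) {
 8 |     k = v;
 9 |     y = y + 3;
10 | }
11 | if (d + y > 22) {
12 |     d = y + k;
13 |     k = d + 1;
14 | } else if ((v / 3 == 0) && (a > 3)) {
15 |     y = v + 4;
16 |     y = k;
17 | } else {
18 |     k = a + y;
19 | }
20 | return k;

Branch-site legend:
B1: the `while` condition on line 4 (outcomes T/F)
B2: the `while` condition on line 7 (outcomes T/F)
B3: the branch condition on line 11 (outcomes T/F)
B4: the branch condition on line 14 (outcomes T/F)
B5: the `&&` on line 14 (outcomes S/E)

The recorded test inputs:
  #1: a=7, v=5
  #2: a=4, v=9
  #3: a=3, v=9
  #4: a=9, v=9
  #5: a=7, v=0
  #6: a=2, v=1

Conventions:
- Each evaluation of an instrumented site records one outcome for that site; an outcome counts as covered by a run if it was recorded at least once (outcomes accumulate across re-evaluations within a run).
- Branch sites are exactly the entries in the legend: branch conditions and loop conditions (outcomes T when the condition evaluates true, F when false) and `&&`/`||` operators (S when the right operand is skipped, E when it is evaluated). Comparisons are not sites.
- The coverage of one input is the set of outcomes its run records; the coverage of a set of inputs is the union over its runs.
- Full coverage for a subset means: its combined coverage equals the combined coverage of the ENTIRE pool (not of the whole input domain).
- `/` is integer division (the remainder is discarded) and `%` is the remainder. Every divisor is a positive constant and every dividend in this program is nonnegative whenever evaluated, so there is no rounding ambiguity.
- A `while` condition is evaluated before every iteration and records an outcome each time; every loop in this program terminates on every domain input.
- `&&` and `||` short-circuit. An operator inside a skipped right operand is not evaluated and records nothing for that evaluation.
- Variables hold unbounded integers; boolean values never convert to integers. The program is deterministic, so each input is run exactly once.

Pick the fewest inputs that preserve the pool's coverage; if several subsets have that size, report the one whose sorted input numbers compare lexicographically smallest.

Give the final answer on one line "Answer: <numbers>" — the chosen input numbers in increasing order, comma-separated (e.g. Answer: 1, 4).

run #1 (a=7, v=5) runs B1->T, B1->F, B2->F, B3->F, B5->S, B4->F; records B1=T, B1=F, B2=F, B3=F, B4=F, B5=S
run #2 (a=4, v=9) runs B1->F, B2->F, B3->F, B5->S, B4->F; records B1=F, B2=F, B3=F, B4=F, B5=S
run #3 (a=3, v=9) runs B1->F, B2->F, B3->F, B5->S, B4->F; records B1=F, B2=F, B3=F, B4=F, B5=S
run #4 (a=9, v=9) runs B1->T, B1->F, B2->F, B3->F, B5->S, B4->F; records B1=T, B1=F, B2=F, B3=F, B4=F, B5=S
run #5 (a=7, v=0) runs B1->T, B1->F, B2->T, B2->T, B2->F, B3->F, B5->E, B4->T; records B1=T, B1=F, B2=T, B2=F, B3=F, B4=T, B5=E
run #6 (a=2, v=1) runs B1->F, B2->T, B2->F, B3->F, B5->E, B4->F; records B1=F, B2=T, B2=F, B3=F, B4=F, B5=E
union over all inputs: B1=T, B1=F, B2=T, B2=F, B3=F, B4=T, B4=F, B5=S, B5=E (9 outcomes)
checked all size-1 subsets: none covers 9 outcomes (max 7/9)
at size 2, {1, 5} reaches all 9 outcomes; every lexicographically earlier size-2 subset fails

Answer: 1, 5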